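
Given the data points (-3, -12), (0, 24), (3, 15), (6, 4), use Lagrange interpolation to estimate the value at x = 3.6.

Lagrange interpolation formula:
P(x) = Σ yᵢ × Lᵢ(x)
where Lᵢ(x) = Π_{j≠i} (x - xⱼ)/(xᵢ - xⱼ)

L_0(3.6) = (3.6 - 0)/(-3 - 0) × (3.6 - 3)/(-3 - 3) × (3.6 - 6)/(-3 - 6) = 0.032000
L_1(3.6) = (3.6 - (-3))/(0 - (-3)) × (3.6 - 3)/(0 - 3) × (3.6 - 6)/(0 - 6) = -0.176000
L_2(3.6) = (3.6 - (-3))/(3 - (-3)) × (3.6 - 0)/(3 - 0) × (3.6 - 6)/(3 - 6) = 1.056000
L_3(3.6) = (3.6 - (-3))/(6 - (-3)) × (3.6 - 0)/(6 - 0) × (3.6 - 3)/(6 - 3) = 0.088000

P(3.6) = (-12)×L_0(3.6) + 24×L_1(3.6) + 15×L_2(3.6) + 4×L_3(3.6)
P(3.6) = 11.584000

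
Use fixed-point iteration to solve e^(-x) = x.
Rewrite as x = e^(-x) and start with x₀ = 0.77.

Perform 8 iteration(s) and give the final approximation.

Equation: e^(-x) = x
Fixed-point form: x = e^(-x)
x₀ = 0.77

x_1 = g(0.770000) = 0.463013
x_2 = g(0.463013) = 0.629384
x_3 = g(0.629384) = 0.532920
x_4 = g(0.532920) = 0.586889
x_5 = g(0.586889) = 0.556055
x_6 = g(0.556055) = 0.573467
x_7 = g(0.573467) = 0.563568
x_8 = g(0.563568) = 0.569175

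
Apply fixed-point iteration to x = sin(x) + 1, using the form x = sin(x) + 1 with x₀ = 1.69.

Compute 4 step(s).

Equation: x = sin(x) + 1
Fixed-point form: x = sin(x) + 1
x₀ = 1.69

x_1 = g(1.690000) = 1.992904
x_2 = g(1.992904) = 1.912228
x_3 = g(1.912228) = 1.942276
x_4 = g(1.942276) = 1.931791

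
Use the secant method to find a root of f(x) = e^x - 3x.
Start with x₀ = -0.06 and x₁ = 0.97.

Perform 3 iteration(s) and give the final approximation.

f(x) = e^x - 3x
x₀ = -0.06, x₁ = 0.97

Secant formula: x_{n+1} = x_n - f(x_n)(x_n - x_{n-1})/(f(x_n) - f(x_{n-1}))

Iteration 1:
  f(-0.060000) = 1.121765
  f(0.970000) = -0.272056
  x_2 = 0.970000 - (-0.272056)×(0.970000 - (-0.060000))/(-0.272056 - 1.121765)
       = 0.768957
Iteration 2:
  f(0.970000) = -0.272056
  f(0.768957) = -0.149357
  x_3 = 0.768957 - (-0.149357)×(0.768957 - 0.970000)/(-0.149357 - (-0.272056))
       = 0.524236
Iteration 3:
  f(0.768957) = -0.149357
  f(0.524236) = 0.116459
  x_4 = 0.524236 - 0.116459×(0.524236 - 0.768957)/(0.116459 - (-0.149357))
       = 0.631454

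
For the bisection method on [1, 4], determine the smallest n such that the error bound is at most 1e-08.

We need (b-a)/2^n ≤ 1e-08
(4 - 1)/2^n ≤ 1e-08
3/2^n ≤ 1e-08
2^n ≥ 300000000
n ≥ log₂(300000000) = 28.16
n ≥ 29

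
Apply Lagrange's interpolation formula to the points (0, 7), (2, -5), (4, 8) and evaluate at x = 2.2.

Lagrange interpolation formula:
P(x) = Σ yᵢ × Lᵢ(x)
where Lᵢ(x) = Π_{j≠i} (x - xⱼ)/(xᵢ - xⱼ)

L_0(2.2) = (2.2 - 2)/(0 - 2) × (2.2 - 4)/(0 - 4) = -0.045000
L_1(2.2) = (2.2 - 0)/(2 - 0) × (2.2 - 4)/(2 - 4) = 0.990000
L_2(2.2) = (2.2 - 0)/(4 - 0) × (2.2 - 2)/(4 - 2) = 0.055000

P(2.2) = 7×L_0(2.2) + (-5)×L_1(2.2) + 8×L_2(2.2)
P(2.2) = -4.825000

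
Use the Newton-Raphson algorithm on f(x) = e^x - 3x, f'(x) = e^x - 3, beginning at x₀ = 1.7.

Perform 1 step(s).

f(x) = e^x - 3x
f'(x) = e^x - 3
x₀ = 1.7

Newton-Raphson formula: x_{n+1} = x_n - f(x_n)/f'(x_n)

Iteration 1:
  f(1.700000) = 0.373947
  f'(1.700000) = 2.473947
  x_1 = 1.700000 - 0.373947/2.473947 = 1.548846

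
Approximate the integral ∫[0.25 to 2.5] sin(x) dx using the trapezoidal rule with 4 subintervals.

f(x) = sin(x)
a = 0.25, b = 2.5, n = 4
h = (b - a)/n = 0.562500

Trapezoidal rule: (h/2)[f(x₀) + 2f(x₁) + 2f(x₂) + ... + f(xₙ)]

x_0 = 0.2500, f(x_0) = 0.247404, coefficient = 1
x_1 = 0.8125, f(x_1) = 0.726009, coefficient = 2
x_2 = 1.3750, f(x_2) = 0.980893, coefficient = 2
x_3 = 1.9375, f(x_3) = 0.933514, coefficient = 2
x_4 = 2.5000, f(x_4) = 0.598472, coefficient = 1

I ≈ (0.562500/2) × 6.126708 = 1.723137
Exact value: 1.770056
Error: 0.046919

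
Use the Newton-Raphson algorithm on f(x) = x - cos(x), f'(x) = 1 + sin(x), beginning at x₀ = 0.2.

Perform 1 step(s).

f(x) = x - cos(x)
f'(x) = 1 + sin(x)
x₀ = 0.2

Newton-Raphson formula: x_{n+1} = x_n - f(x_n)/f'(x_n)

Iteration 1:
  f(0.200000) = -0.780067
  f'(0.200000) = 1.198669
  x_1 = 0.200000 - (-0.780067)/1.198669 = 0.850777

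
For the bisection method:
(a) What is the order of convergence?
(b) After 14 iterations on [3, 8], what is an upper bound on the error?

(a) Bisection has linear (order 1) convergence; the error is halved each step.

(b) Error bound = (b-a)/2^n = (8 - 3)/2^{14}
    = 5/2^{14}

(a) 1 (linear); (b) error ≤ 3.05e-04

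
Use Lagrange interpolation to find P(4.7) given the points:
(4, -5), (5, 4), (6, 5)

Lagrange interpolation formula:
P(x) = Σ yᵢ × Lᵢ(x)
where Lᵢ(x) = Π_{j≠i} (x - xⱼ)/(xᵢ - xⱼ)

L_0(4.7) = (4.7 - 5)/(4 - 5) × (4.7 - 6)/(4 - 6) = 0.195000
L_1(4.7) = (4.7 - 4)/(5 - 4) × (4.7 - 6)/(5 - 6) = 0.910000
L_2(4.7) = (4.7 - 4)/(6 - 4) × (4.7 - 5)/(6 - 5) = -0.105000

P(4.7) = (-5)×L_0(4.7) + 4×L_1(4.7) + 5×L_2(4.7)
P(4.7) = 2.140000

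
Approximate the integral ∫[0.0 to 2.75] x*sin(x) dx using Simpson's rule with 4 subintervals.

f(x) = x*sin(x)
a = 0.0, b = 2.75, n = 4
h = (b - a)/n = 0.687500

Simpson's rule: (h/3)[f(x₀) + 4f(x₁) + 2f(x₂) + ... + f(xₙ)]

x_0 = 0.0000, f(x_0) = 0.000000, coefficient = 1
x_1 = 0.6875, f(x_1) = 0.436292, coefficient = 4
x_2 = 1.3750, f(x_2) = 1.348728, coefficient = 2
x_3 = 2.0625, f(x_3) = 1.818155, coefficient = 4
x_4 = 2.7500, f(x_4) = 1.049568, coefficient = 1

I ≈ (0.687500/3) × 12.764814 = 2.925270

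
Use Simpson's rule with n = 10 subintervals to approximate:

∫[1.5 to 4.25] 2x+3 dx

f(x) = 2x+3
a = 1.5, b = 4.25, n = 10
h = (b - a)/n = 0.275000

Simpson's rule: (h/3)[f(x₀) + 4f(x₁) + 2f(x₂) + ... + f(xₙ)]

x_0 = 1.5000, f(x_0) = 6.000000, coefficient = 1
x_1 = 1.7750, f(x_1) = 6.550000, coefficient = 4
x_2 = 2.0500, f(x_2) = 7.100000, coefficient = 2
x_3 = 2.3250, f(x_3) = 7.650000, coefficient = 4
x_4 = 2.6000, f(x_4) = 8.200000, coefficient = 2
x_5 = 2.8750, f(x_5) = 8.750000, coefficient = 4
x_6 = 3.1500, f(x_6) = 9.300000, coefficient = 2
x_7 = 3.4250, f(x_7) = 9.850000, coefficient = 4
x_8 = 3.7000, f(x_8) = 10.400000, coefficient = 2
x_9 = 3.9750, f(x_9) = 10.950000, coefficient = 4
x_10 = 4.2500, f(x_10) = 11.500000, coefficient = 1

I ≈ (0.275000/3) × 262.500000 = 24.062500
Exact value: 24.062500
Error: 0.000000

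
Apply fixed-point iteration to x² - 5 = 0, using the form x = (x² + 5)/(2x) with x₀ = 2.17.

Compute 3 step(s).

Equation: x² - 5 = 0
Fixed-point form: x = (x² + 5)/(2x)
x₀ = 2.17

x_1 = g(2.170000) = 2.237074
x_2 = g(2.237074) = 2.236068
x_3 = g(2.236068) = 2.236068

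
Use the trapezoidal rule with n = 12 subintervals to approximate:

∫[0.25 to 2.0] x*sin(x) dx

f(x) = x*sin(x)
a = 0.25, b = 2.0, n = 12
h = (b - a)/n = 0.145833

Trapezoidal rule: (h/2)[f(x₀) + 2f(x₁) + 2f(x₂) + ... + f(xₙ)]

x_0 = 0.2500, f(x_0) = 0.061851, coefficient = 1
x_1 = 0.3958, f(x_1) = 0.152624, coefficient = 2
x_2 = 0.5417, f(x_2) = 0.279264, coefficient = 2
x_3 = 0.6875, f(x_3) = 0.436292, coefficient = 2
x_4 = 0.8333, f(x_4) = 0.616814, coefficient = 2
x_5 = 0.9792, f(x_5) = 0.812741, coefficient = 2
x_6 = 1.1250, f(x_6) = 1.015051, coefficient = 2
x_7 = 1.2708, f(x_7) = 1.214087, coefficient = 2
x_8 = 1.4167, f(x_8) = 1.399873, coefficient = 2
x_9 = 1.5625, f(x_9) = 1.562446, coefficient = 2
x_10 = 1.7083, f(x_10) = 1.692201, coefficient = 2
x_11 = 1.8542, f(x_11) = 1.780220, coefficient = 2
x_12 = 2.0000, f(x_12) = 1.818595, coefficient = 1

I ≈ (0.145833/2) × 23.803674 = 1.735685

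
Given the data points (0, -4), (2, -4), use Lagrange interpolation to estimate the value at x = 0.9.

Lagrange interpolation formula:
P(x) = Σ yᵢ × Lᵢ(x)
where Lᵢ(x) = Π_{j≠i} (x - xⱼ)/(xᵢ - xⱼ)

L_0(0.9) = (0.9 - 2)/(0 - 2) = 0.550000
L_1(0.9) = (0.9 - 0)/(2 - 0) = 0.450000

P(0.9) = (-4)×L_0(0.9) + (-4)×L_1(0.9)
P(0.9) = -4.000000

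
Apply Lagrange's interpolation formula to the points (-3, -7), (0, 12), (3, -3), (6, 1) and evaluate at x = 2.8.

Lagrange interpolation formula:
P(x) = Σ yᵢ × Lᵢ(x)
where Lᵢ(x) = Π_{j≠i} (x - xⱼ)/(xᵢ - xⱼ)

L_0(2.8) = (2.8 - 0)/(-3 - 0) × (2.8 - 3)/(-3 - 3) × (2.8 - 6)/(-3 - 6) = -0.011062
L_1(2.8) = (2.8 - (-3))/(0 - (-3)) × (2.8 - 3)/(0 - 3) × (2.8 - 6)/(0 - 6) = 0.068741
L_2(2.8) = (2.8 - (-3))/(3 - (-3)) × (2.8 - 0)/(3 - 0) × (2.8 - 6)/(3 - 6) = 0.962370
L_3(2.8) = (2.8 - (-3))/(6 - (-3)) × (2.8 - 0)/(6 - 0) × (2.8 - 3)/(6 - 3) = -0.020049

P(2.8) = (-7)×L_0(2.8) + 12×L_1(2.8) + (-3)×L_2(2.8) + 1×L_3(2.8)
P(2.8) = -2.004840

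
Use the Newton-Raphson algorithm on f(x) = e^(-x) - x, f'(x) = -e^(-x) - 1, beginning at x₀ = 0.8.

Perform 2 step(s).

f(x) = e^(-x) - x
f'(x) = -e^(-x) - 1
x₀ = 0.8

Newton-Raphson formula: x_{n+1} = x_n - f(x_n)/f'(x_n)

Iteration 1:
  f(0.800000) = -0.350671
  f'(0.800000) = -1.449329
  x_1 = 0.800000 - (-0.350671)/(-1.449329) = 0.558046
Iteration 2:
  f(0.558046) = 0.014280
  f'(0.558046) = -1.572326
  x_2 = 0.558046 - 0.014280/(-1.572326) = 0.567128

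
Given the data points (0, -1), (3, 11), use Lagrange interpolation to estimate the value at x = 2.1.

Lagrange interpolation formula:
P(x) = Σ yᵢ × Lᵢ(x)
where Lᵢ(x) = Π_{j≠i} (x - xⱼ)/(xᵢ - xⱼ)

L_0(2.1) = (2.1 - 3)/(0 - 3) = 0.300000
L_1(2.1) = (2.1 - 0)/(3 - 0) = 0.700000

P(2.1) = (-1)×L_0(2.1) + 11×L_1(2.1)
P(2.1) = 7.400000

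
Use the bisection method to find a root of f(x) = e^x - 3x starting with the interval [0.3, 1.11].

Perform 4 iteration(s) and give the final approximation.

f(x) = e^x - 3x
Initial interval: [0.3, 1.11]

Iteration 1:
  c_1 = (0.300000 + 1.110000)/2 = 0.705000
  f(c_1) = f(0.705000) = -0.091153
  f(a) × f(c) < 0, new interval: [0.300000, 0.705000]
Iteration 2:
  c_2 = (0.300000 + 0.705000)/2 = 0.502500
  f(c_2) = f(0.502500) = 0.145348
  f(a) × f(c) ≥ 0, new interval: [0.502500, 0.705000]
Iteration 3:
  c_3 = (0.502500 + 0.705000)/2 = 0.603750
  f(c_3) = f(0.603750) = 0.017715
  f(a) × f(c) ≥ 0, new interval: [0.603750, 0.705000]
Iteration 4:
  c_4 = (0.603750 + 0.705000)/2 = 0.654375
  f(c_4) = f(0.654375) = -0.039185
  f(a) × f(c) < 0, new interval: [0.603750, 0.654375]

After 4 iteration(s), the approximation is c_4 = 0.654375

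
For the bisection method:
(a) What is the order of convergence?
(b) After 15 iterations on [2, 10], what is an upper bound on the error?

(a) Bisection has linear (order 1) convergence; the error is halved each step.

(b) Error bound = (b-a)/2^n = (10 - 2)/2^{15}
    = 8/2^{15}

(a) 1 (linear); (b) error ≤ 2.44e-04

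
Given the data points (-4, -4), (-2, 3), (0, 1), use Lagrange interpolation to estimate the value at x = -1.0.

Lagrange interpolation formula:
P(x) = Σ yᵢ × Lᵢ(x)
where Lᵢ(x) = Π_{j≠i} (x - xⱼ)/(xᵢ - xⱼ)

L_0(-1.0) = (-1.0 - (-2))/(-4 - (-2)) × (-1.0 - 0)/(-4 - 0) = -0.125000
L_1(-1.0) = (-1.0 - (-4))/(-2 - (-4)) × (-1.0 - 0)/(-2 - 0) = 0.750000
L_2(-1.0) = (-1.0 - (-4))/(0 - (-4)) × (-1.0 - (-2))/(0 - (-2)) = 0.375000

P(-1.0) = (-4)×L_0(-1.0) + 3×L_1(-1.0) + 1×L_2(-1.0)
P(-1.0) = 3.125000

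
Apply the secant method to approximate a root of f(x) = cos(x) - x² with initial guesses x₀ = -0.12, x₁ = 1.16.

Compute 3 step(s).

f(x) = cos(x) - x²
x₀ = -0.12, x₁ = 1.16

Secant formula: x_{n+1} = x_n - f(x_n)(x_n - x_{n-1})/(f(x_n) - f(x_{n-1}))

Iteration 1:
  f(-0.120000) = 0.978409
  f(1.160000) = -0.946260
  x_2 = 1.160000 - (-0.946260)×(1.160000 - (-0.120000))/(-0.946260 - 0.978409)
       = 0.530690
Iteration 2:
  f(1.160000) = -0.946260
  f(0.530690) = 0.580826
  x_3 = 0.530690 - 0.580826×(0.530690 - 1.160000)/(0.580826 - (-0.946260))
       = 0.770048
Iteration 3:
  f(0.530690) = 0.580826
  f(0.770048) = 0.124904
  x_4 = 0.770048 - 0.124904×(0.770048 - 0.530690)/(0.124904 - 0.580826)
       = 0.835622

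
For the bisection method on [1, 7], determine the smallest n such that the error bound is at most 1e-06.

We need (b-a)/2^n ≤ 1e-06
(7 - 1)/2^n ≤ 1e-06
6/2^n ≤ 1e-06
2^n ≥ 6000000
n ≥ log₂(6000000) = 22.52
n ≥ 23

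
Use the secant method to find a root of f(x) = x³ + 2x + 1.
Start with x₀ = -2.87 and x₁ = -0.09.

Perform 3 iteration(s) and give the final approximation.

f(x) = x³ + 2x + 1
x₀ = -2.87, x₁ = -0.09

Secant formula: x_{n+1} = x_n - f(x_n)(x_n - x_{n-1})/(f(x_n) - f(x_{n-1}))

Iteration 1:
  f(-2.870000) = -28.379903
  f(-0.090000) = 0.819271
  x_2 = -0.090000 - 0.819271×(-0.090000 - (-2.870000))/(0.819271 - (-28.379903))
       = -0.168001
Iteration 2:
  f(-0.090000) = 0.819271
  f(-0.168001) = 0.659256
  x_3 = -0.168001 - 0.659256×(-0.168001 - (-0.090000))/(0.659256 - 0.819271)
       = -0.489363
Iteration 3:
  f(-0.168001) = 0.659256
  f(-0.489363) = -0.095917
  x_4 = -0.489363 - (-0.095917)×(-0.489363 - (-0.168001))/(-0.095917 - 0.659256)
       = -0.448546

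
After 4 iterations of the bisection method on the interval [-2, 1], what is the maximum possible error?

Bisection error bound: |error| ≤ (b-a)/2^n
|error| ≤ (1 - (-2))/2^4 = 3/2^4
|error| ≤ 0.1875000000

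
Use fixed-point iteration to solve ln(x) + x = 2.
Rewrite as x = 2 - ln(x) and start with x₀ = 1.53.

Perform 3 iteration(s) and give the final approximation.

Equation: ln(x) + x = 2
Fixed-point form: x = 2 - ln(x)
x₀ = 1.53

x_1 = g(1.530000) = 1.574732
x_2 = g(1.574732) = 1.545915
x_3 = g(1.545915) = 1.564384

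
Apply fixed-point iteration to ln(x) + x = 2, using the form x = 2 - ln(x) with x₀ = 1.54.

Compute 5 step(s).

Equation: ln(x) + x = 2
Fixed-point form: x = 2 - ln(x)
x₀ = 1.54

x_1 = g(1.540000) = 1.568218
x_2 = g(1.568218) = 1.550060
x_3 = g(1.550060) = 1.561706
x_4 = g(1.561706) = 1.554221
x_5 = g(1.554221) = 1.559025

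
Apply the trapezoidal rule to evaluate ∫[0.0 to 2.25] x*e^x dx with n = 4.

f(x) = x*e^x
a = 0.0, b = 2.25, n = 4
h = (b - a)/n = 0.562500

Trapezoidal rule: (h/2)[f(x₀) + 2f(x₁) + 2f(x₂) + ... + f(xₙ)]

x_0 = 0.0000, f(x_0) = 0.000000, coefficient = 1
x_1 = 0.5625, f(x_1) = 0.987218, coefficient = 2
x_2 = 1.1250, f(x_2) = 3.465244, coefficient = 2
x_3 = 1.6875, f(x_3) = 9.122539, coefficient = 2
x_4 = 2.2500, f(x_4) = 21.347406, coefficient = 1

I ≈ (0.562500/2) × 48.497408 = 13.639896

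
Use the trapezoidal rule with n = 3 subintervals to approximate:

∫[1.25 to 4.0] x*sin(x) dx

f(x) = x*sin(x)
a = 1.25, b = 4.0, n = 3
h = (b - a)/n = 0.916667

Trapezoidal rule: (h/2)[f(x₀) + 2f(x₁) + 2f(x₂) + ... + f(xₙ)]

x_0 = 1.2500, f(x_0) = 1.186231, coefficient = 1
x_1 = 2.1667, f(x_1) = 1.793264, coefficient = 2
x_2 = 3.0833, f(x_2) = 0.179531, coefficient = 2
x_3 = 4.0000, f(x_3) = -3.027210, coefficient = 1

I ≈ (0.916667/2) × 2.104612 = 0.964614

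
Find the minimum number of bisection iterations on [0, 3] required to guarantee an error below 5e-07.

We need (b-a)/2^n ≤ 5e-07
(3 - 0)/2^n ≤ 5e-07
3/2^n ≤ 5e-07
2^n ≥ 6000000
n ≥ log₂(6000000) = 22.52
n ≥ 23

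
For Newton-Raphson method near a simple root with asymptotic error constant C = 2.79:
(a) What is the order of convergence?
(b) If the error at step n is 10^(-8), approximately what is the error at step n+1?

(a) Newton-Raphson has quadratic (order 2) convergence near simple roots.
    This means |e_{n+1}| ≈ C|e_n|².

(b) With |e_n| = 10^(-8) and C = 2.79:
    |e_{n+1}| ≈ 2.79 × (10^(-8))² = 2.79 × 10^(-16)

(a) 2 (quadratic); (b) |e_{n+1}| ≈ 2.790e-16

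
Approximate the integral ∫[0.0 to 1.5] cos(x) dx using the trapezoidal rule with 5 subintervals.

f(x) = cos(x)
a = 0.0, b = 1.5, n = 5
h = (b - a)/n = 0.300000

Trapezoidal rule: (h/2)[f(x₀) + 2f(x₁) + 2f(x₂) + ... + f(xₙ)]

x_0 = 0.0000, f(x_0) = 1.000000, coefficient = 1
x_1 = 0.3000, f(x_1) = 0.955336, coefficient = 2
x_2 = 0.6000, f(x_2) = 0.825336, coefficient = 2
x_3 = 0.9000, f(x_3) = 0.621610, coefficient = 2
x_4 = 1.2000, f(x_4) = 0.362358, coefficient = 2
x_5 = 1.5000, f(x_5) = 0.070737, coefficient = 1

I ≈ (0.300000/2) × 6.600017 = 0.990003
Exact value: 0.997495
Error: 0.007492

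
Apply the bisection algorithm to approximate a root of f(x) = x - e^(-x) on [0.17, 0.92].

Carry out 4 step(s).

f(x) = x - e^(-x)
Initial interval: [0.17, 0.92]

Iteration 1:
  c_1 = (0.170000 + 0.920000)/2 = 0.545000
  f(c_1) = f(0.545000) = -0.034842
  f(a) × f(c) ≥ 0, new interval: [0.545000, 0.920000]
Iteration 2:
  c_2 = (0.545000 + 0.920000)/2 = 0.732500
  f(c_2) = f(0.732500) = 0.251794
  f(a) × f(c) < 0, new interval: [0.545000, 0.732500]
Iteration 3:
  c_3 = (0.545000 + 0.732500)/2 = 0.638750
  f(c_3) = f(0.638750) = 0.110798
  f(a) × f(c) < 0, new interval: [0.545000, 0.638750]
Iteration 4:
  c_4 = (0.545000 + 0.638750)/2 = 0.591875
  f(c_4) = f(0.591875) = 0.038586
  f(a) × f(c) < 0, new interval: [0.545000, 0.591875]

After 4 iteration(s), the approximation is c_4 = 0.591875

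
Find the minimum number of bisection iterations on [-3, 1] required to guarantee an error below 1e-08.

We need (b-a)/2^n ≤ 1e-08
(1 - (-3))/2^n ≤ 1e-08
4/2^n ≤ 1e-08
2^n ≥ 400000000
n ≥ log₂(400000000) = 28.58
n ≥ 29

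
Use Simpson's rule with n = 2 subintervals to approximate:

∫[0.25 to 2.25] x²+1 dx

f(x) = x²+1
a = 0.25, b = 2.25, n = 2
h = (b - a)/n = 1.000000

Simpson's rule: (h/3)[f(x₀) + 4f(x₁) + 2f(x₂) + ... + f(xₙ)]

x_0 = 0.2500, f(x_0) = 1.062500, coefficient = 1
x_1 = 1.2500, f(x_1) = 2.562500, coefficient = 4
x_2 = 2.2500, f(x_2) = 6.062500, coefficient = 1

I ≈ (1.000000/3) × 17.375000 = 5.791667
Exact value: 5.791667
Error: 0.000000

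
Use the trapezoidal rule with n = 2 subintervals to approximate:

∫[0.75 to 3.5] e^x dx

f(x) = e^x
a = 0.75, b = 3.5, n = 2
h = (b - a)/n = 1.375000

Trapezoidal rule: (h/2)[f(x₀) + 2f(x₁) + 2f(x₂) + ... + f(xₙ)]

x_0 = 0.7500, f(x_0) = 2.117000, coefficient = 1
x_1 = 2.1250, f(x_1) = 8.372897, coefficient = 2
x_2 = 3.5000, f(x_2) = 33.115452, coefficient = 1

I ≈ (1.375000/2) × 51.978247 = 35.735045
Exact value: 30.998452
Error: 4.736593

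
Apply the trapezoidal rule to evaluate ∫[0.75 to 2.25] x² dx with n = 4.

f(x) = x²
a = 0.75, b = 2.25, n = 4
h = (b - a)/n = 0.375000

Trapezoidal rule: (h/2)[f(x₀) + 2f(x₁) + 2f(x₂) + ... + f(xₙ)]

x_0 = 0.7500, f(x_0) = 0.562500, coefficient = 1
x_1 = 1.1250, f(x_1) = 1.265625, coefficient = 2
x_2 = 1.5000, f(x_2) = 2.250000, coefficient = 2
x_3 = 1.8750, f(x_3) = 3.515625, coefficient = 2
x_4 = 2.2500, f(x_4) = 5.062500, coefficient = 1

I ≈ (0.375000/2) × 19.687500 = 3.691406
Exact value: 3.656250
Error: 0.035156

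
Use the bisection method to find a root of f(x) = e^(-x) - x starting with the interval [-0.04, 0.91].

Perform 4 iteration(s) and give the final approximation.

f(x) = e^(-x) - x
Initial interval: [-0.04, 0.91]

Iteration 1:
  c_1 = (-0.040000 + 0.910000)/2 = 0.435000
  f(c_1) = f(0.435000) = 0.212265
  f(a) × f(c) ≥ 0, new interval: [0.435000, 0.910000]
Iteration 2:
  c_2 = (0.435000 + 0.910000)/2 = 0.672500
  f(c_2) = f(0.672500) = -0.162069
  f(a) × f(c) < 0, new interval: [0.435000, 0.672500]
Iteration 3:
  c_3 = (0.435000 + 0.672500)/2 = 0.553750
  f(c_3) = f(0.553750) = 0.021040
  f(a) × f(c) ≥ 0, new interval: [0.553750, 0.672500]
Iteration 4:
  c_4 = (0.553750 + 0.672500)/2 = 0.613125
  f(c_4) = f(0.613125) = -0.071469
  f(a) × f(c) < 0, new interval: [0.553750, 0.613125]

After 4 iteration(s), the approximation is c_4 = 0.613125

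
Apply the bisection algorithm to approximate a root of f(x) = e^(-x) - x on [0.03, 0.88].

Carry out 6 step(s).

f(x) = e^(-x) - x
Initial interval: [0.03, 0.88]

Iteration 1:
  c_1 = (0.030000 + 0.880000)/2 = 0.455000
  f(c_1) = f(0.455000) = 0.179448
  f(a) × f(c) ≥ 0, new interval: [0.455000, 0.880000]
Iteration 2:
  c_2 = (0.455000 + 0.880000)/2 = 0.667500
  f(c_2) = f(0.667500) = -0.154511
  f(a) × f(c) < 0, new interval: [0.455000, 0.667500]
Iteration 3:
  c_3 = (0.455000 + 0.667500)/2 = 0.561250
  f(c_3) = f(0.561250) = 0.009245
  f(a) × f(c) ≥ 0, new interval: [0.561250, 0.667500]
Iteration 4:
  c_4 = (0.561250 + 0.667500)/2 = 0.614375
  f(c_4) = f(0.614375) = -0.073396
  f(a) × f(c) < 0, new interval: [0.561250, 0.614375]
Iteration 5:
  c_5 = (0.561250 + 0.614375)/2 = 0.587813
  f(c_5) = f(0.587813) = -0.032271
  f(a) × f(c) < 0, new interval: [0.561250, 0.587813]
Iteration 6:
  c_6 = (0.561250 + 0.587813)/2 = 0.574531
  f(c_6) = f(0.574531) = -0.011563
  f(a) × f(c) < 0, new interval: [0.561250, 0.574531]

After 6 iteration(s), the approximation is c_6 = 0.574531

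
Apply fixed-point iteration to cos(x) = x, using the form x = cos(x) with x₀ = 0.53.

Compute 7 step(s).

Equation: cos(x) = x
Fixed-point form: x = cos(x)
x₀ = 0.53

x_1 = g(0.530000) = 0.862807
x_2 = g(0.862807) = 0.650308
x_3 = g(0.650308) = 0.795898
x_4 = g(0.795898) = 0.699644
x_5 = g(0.699644) = 0.765072
x_6 = g(0.765072) = 0.721333
x_7 = g(0.721333) = 0.750926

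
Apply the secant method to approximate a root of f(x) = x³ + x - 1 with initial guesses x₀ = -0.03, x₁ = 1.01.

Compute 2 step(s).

f(x) = x³ + x - 1
x₀ = -0.03, x₁ = 1.01

Secant formula: x_{n+1} = x_n - f(x_n)(x_n - x_{n-1})/(f(x_n) - f(x_{n-1}))

Iteration 1:
  f(-0.030000) = -1.030027
  f(1.010000) = 1.040301
  x_2 = 1.010000 - 1.040301×(1.010000 - (-0.030000))/(1.040301 - (-1.030027))
       = 0.487420
Iteration 2:
  f(1.010000) = 1.040301
  f(0.487420) = -0.396780
  x_3 = 0.487420 - (-0.396780)×(0.487420 - 1.010000)/(-0.396780 - 1.040301)
       = 0.631705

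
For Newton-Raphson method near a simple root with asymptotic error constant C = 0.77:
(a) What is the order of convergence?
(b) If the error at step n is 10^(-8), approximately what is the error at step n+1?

(a) Newton-Raphson has quadratic (order 2) convergence near simple roots.
    This means |e_{n+1}| ≈ C|e_n|².

(b) With |e_n| = 10^(-8) and C = 0.77:
    |e_{n+1}| ≈ 0.77 × (10^(-8))² = 0.77 × 10^(-16)

(a) 2 (quadratic); (b) |e_{n+1}| ≈ 7.700e-17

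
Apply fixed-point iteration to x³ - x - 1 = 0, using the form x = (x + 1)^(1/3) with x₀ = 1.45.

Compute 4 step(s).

Equation: x³ - x - 1 = 0
Fixed-point form: x = (x + 1)^(1/3)
x₀ = 1.45

x_1 = g(1.450000) = 1.348100
x_2 = g(1.348100) = 1.329144
x_3 = g(1.329144) = 1.325558
x_4 = g(1.325558) = 1.324878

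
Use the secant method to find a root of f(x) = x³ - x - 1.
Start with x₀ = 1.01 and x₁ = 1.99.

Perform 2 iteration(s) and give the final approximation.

f(x) = x³ - x - 1
x₀ = 1.01, x₁ = 1.99

Secant formula: x_{n+1} = x_n - f(x_n)(x_n - x_{n-1})/(f(x_n) - f(x_{n-1}))

Iteration 1:
  f(1.010000) = -0.979699
  f(1.990000) = 4.890599
  x_2 = 1.990000 - 4.890599×(1.990000 - 1.010000)/(4.890599 - (-0.979699))
       = 1.173553
Iteration 2:
  f(1.990000) = 4.890599
  f(1.173553) = -0.557304
  x_3 = 1.173553 - (-0.557304)×(1.173553 - 1.990000)/(-0.557304 - 4.890599)
       = 1.257073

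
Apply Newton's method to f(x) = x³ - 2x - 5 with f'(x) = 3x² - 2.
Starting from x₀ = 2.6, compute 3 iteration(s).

f(x) = x³ - 2x - 5
f'(x) = 3x² - 2
x₀ = 2.6

Newton-Raphson formula: x_{n+1} = x_n - f(x_n)/f'(x_n)

Iteration 1:
  f(2.600000) = 7.376000
  f'(2.600000) = 18.280000
  x_1 = 2.600000 - 7.376000/18.280000 = 2.196499
Iteration 2:
  f(2.196499) = 1.204247
  f'(2.196499) = 12.473822
  x_2 = 2.196499 - 1.204247/12.473822 = 2.099957
Iteration 3:
  f(2.099957) = 0.060517
  f'(2.099957) = 11.229458
  x_3 = 2.099957 - 0.060517/11.229458 = 2.094568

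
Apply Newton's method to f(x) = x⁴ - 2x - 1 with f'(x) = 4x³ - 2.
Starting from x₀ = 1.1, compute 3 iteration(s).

f(x) = x⁴ - 2x - 1
f'(x) = 4x³ - 2
x₀ = 1.1

Newton-Raphson formula: x_{n+1} = x_n - f(x_n)/f'(x_n)

Iteration 1:
  f(1.100000) = -1.735900
  f'(1.100000) = 3.324000
  x_1 = 1.100000 - (-1.735900)/3.324000 = 1.622232
Iteration 2:
  f(1.622232) = 2.681051
  f'(1.622232) = 15.076509
  x_2 = 1.622232 - 2.681051/15.076509 = 1.444403
Iteration 3:
  f(1.444403) = 0.463837
  f'(1.444403) = 10.053820
  x_3 = 1.444403 - 0.463837/10.053820 = 1.398267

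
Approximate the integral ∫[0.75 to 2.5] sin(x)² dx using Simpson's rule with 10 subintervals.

f(x) = sin(x)²
a = 0.75, b = 2.5, n = 10
h = (b - a)/n = 0.175000

Simpson's rule: (h/3)[f(x₀) + 4f(x₁) + 2f(x₂) + ... + f(xₙ)]

x_0 = 0.7500, f(x_0) = 0.464631, coefficient = 1
x_1 = 0.9250, f(x_1) = 0.637795, coefficient = 4
x_2 = 1.1000, f(x_2) = 0.794251, coefficient = 2
x_3 = 1.2750, f(x_3) = 0.915027, coefficient = 4
x_4 = 1.4500, f(x_4) = 0.985479, coefficient = 2
x_5 = 1.6250, f(x_5) = 0.997065, coefficient = 4
x_6 = 1.8000, f(x_6) = 0.948379, coefficient = 2
x_7 = 1.9750, f(x_7) = 0.845326, coefficient = 4
x_8 = 2.1500, f(x_8) = 0.700400, coefficient = 2
x_9 = 2.3250, f(x_9) = 0.531174, coefficient = 4
x_10 = 2.5000, f(x_10) = 0.358169, coefficient = 1

I ≈ (0.175000/3) × 23.385363 = 1.364146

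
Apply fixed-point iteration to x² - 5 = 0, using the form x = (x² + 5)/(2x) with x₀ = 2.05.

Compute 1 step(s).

Equation: x² - 5 = 0
Fixed-point form: x = (x² + 5)/(2x)
x₀ = 2.05

x_1 = g(2.050000) = 2.244512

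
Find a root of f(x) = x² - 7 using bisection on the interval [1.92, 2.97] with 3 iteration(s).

f(x) = x² - 7
Initial interval: [1.92, 2.97]

Iteration 1:
  c_1 = (1.920000 + 2.970000)/2 = 2.445000
  f(c_1) = f(2.445000) = -1.021975
  f(a) × f(c) ≥ 0, new interval: [2.445000, 2.970000]
Iteration 2:
  c_2 = (2.445000 + 2.970000)/2 = 2.707500
  f(c_2) = f(2.707500) = 0.330556
  f(a) × f(c) < 0, new interval: [2.445000, 2.707500]
Iteration 3:
  c_3 = (2.445000 + 2.707500)/2 = 2.576250
  f(c_3) = f(2.576250) = -0.362936
  f(a) × f(c) ≥ 0, new interval: [2.576250, 2.707500]

After 3 iteration(s), the approximation is c_3 = 2.576250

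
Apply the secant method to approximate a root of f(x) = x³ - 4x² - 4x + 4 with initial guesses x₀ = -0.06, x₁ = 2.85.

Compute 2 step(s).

f(x) = x³ - 4x² - 4x + 4
x₀ = -0.06, x₁ = 2.85

Secant formula: x_{n+1} = x_n - f(x_n)(x_n - x_{n-1})/(f(x_n) - f(x_{n-1}))

Iteration 1:
  f(-0.060000) = 4.225384
  f(2.850000) = -16.740875
  x_2 = 2.850000 - (-16.740875)×(2.850000 - (-0.060000))/(-16.740875 - 4.225384)
       = 0.526460
Iteration 2:
  f(2.850000) = -16.740875
  f(0.526460) = 0.931435
  x_3 = 0.526460 - 0.931435×(0.526460 - 2.850000)/(0.931435 - (-16.740875))
       = 0.648924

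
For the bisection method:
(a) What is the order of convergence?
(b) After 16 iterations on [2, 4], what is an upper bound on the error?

(a) Bisection has linear (order 1) convergence; the error is halved each step.

(b) Error bound = (b-a)/2^n = (4 - 2)/2^{16}
    = 2/2^{16}

(a) 1 (linear); (b) error ≤ 3.05e-05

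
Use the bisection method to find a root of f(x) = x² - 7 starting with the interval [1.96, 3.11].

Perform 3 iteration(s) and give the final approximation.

f(x) = x² - 7
Initial interval: [1.96, 3.11]

Iteration 1:
  c_1 = (1.960000 + 3.110000)/2 = 2.535000
  f(c_1) = f(2.535000) = -0.573775
  f(a) × f(c) ≥ 0, new interval: [2.535000, 3.110000]
Iteration 2:
  c_2 = (2.535000 + 3.110000)/2 = 2.822500
  f(c_2) = f(2.822500) = 0.966506
  f(a) × f(c) < 0, new interval: [2.535000, 2.822500]
Iteration 3:
  c_3 = (2.535000 + 2.822500)/2 = 2.678750
  f(c_3) = f(2.678750) = 0.175702
  f(a) × f(c) < 0, new interval: [2.535000, 2.678750]

After 3 iteration(s), the approximation is c_3 = 2.678750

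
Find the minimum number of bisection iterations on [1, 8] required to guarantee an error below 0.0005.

We need (b-a)/2^n ≤ 0.0005
(8 - 1)/2^n ≤ 0.0005
7/2^n ≤ 0.0005
2^n ≥ 14000
n ≥ log₂(14000) = 13.77
n ≥ 14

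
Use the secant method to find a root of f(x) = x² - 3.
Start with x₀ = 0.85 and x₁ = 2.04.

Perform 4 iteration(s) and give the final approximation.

f(x) = x² - 3
x₀ = 0.85, x₁ = 2.04

Secant formula: x_{n+1} = x_n - f(x_n)(x_n - x_{n-1})/(f(x_n) - f(x_{n-1}))

Iteration 1:
  f(0.850000) = -2.277500
  f(2.040000) = 1.161600
  x_2 = 2.040000 - 1.161600×(2.040000 - 0.850000)/(1.161600 - (-2.277500))
       = 1.638062
Iteration 2:
  f(2.040000) = 1.161600
  f(1.638062) = -0.316752
  x_3 = 1.638062 - (-0.316752)×(1.638062 - 2.040000)/(-0.316752 - 1.161600)
       = 1.724182
Iteration 3:
  f(1.638062) = -0.316752
  f(1.724182) = -0.027198
  x_4 = 1.724182 - (-0.027198)×(1.724182 - 1.638062)/(-0.027198 - (-0.316752))
       = 1.732271
Iteration 4:
  f(1.724182) = -0.027198
  f(1.732271) = 0.000762
  x_5 = 1.732271 - 0.000762×(1.732271 - 1.724182)/(0.000762 - (-0.027198))
       = 1.732050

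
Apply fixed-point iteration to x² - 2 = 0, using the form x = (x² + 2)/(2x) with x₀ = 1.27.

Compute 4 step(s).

Equation: x² - 2 = 0
Fixed-point form: x = (x² + 2)/(2x)
x₀ = 1.27

x_1 = g(1.270000) = 1.422402
x_2 = g(1.422402) = 1.414237
x_3 = g(1.414237) = 1.414214
x_4 = g(1.414214) = 1.414214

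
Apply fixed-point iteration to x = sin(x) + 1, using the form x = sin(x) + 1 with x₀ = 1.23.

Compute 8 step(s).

Equation: x = sin(x) + 1
Fixed-point form: x = sin(x) + 1
x₀ = 1.23

x_1 = g(1.230000) = 1.942489
x_2 = g(1.942489) = 1.931714
x_3 = g(1.931714) = 1.935573
x_4 = g(1.935573) = 1.934203
x_5 = g(1.934203) = 1.934691
x_6 = g(1.934691) = 1.934518
x_7 = g(1.934518) = 1.934579
x_8 = g(1.934579) = 1.934557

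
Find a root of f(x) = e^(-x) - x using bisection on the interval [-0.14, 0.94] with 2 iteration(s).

f(x) = e^(-x) - x
Initial interval: [-0.14, 0.94]

Iteration 1:
  c_1 = (-0.140000 + 0.940000)/2 = 0.400000
  f(c_1) = f(0.400000) = 0.270320
  f(a) × f(c) ≥ 0, new interval: [0.400000, 0.940000]
Iteration 2:
  c_2 = (0.400000 + 0.940000)/2 = 0.670000
  f(c_2) = f(0.670000) = -0.158291
  f(a) × f(c) < 0, new interval: [0.400000, 0.670000]

After 2 iteration(s), the approximation is c_2 = 0.670000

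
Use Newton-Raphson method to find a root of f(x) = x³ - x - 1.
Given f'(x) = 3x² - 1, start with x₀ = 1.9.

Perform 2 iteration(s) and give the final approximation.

f(x) = x³ - x - 1
f'(x) = 3x² - 1
x₀ = 1.9

Newton-Raphson formula: x_{n+1} = x_n - f(x_n)/f'(x_n)

Iteration 1:
  f(1.900000) = 3.959000
  f'(1.900000) = 9.830000
  x_1 = 1.900000 - 3.959000/9.830000 = 1.497253
Iteration 2:
  f(1.497253) = 0.859240
  f'(1.497253) = 5.725302
  x_2 = 1.497253 - 0.859240/5.725302 = 1.347176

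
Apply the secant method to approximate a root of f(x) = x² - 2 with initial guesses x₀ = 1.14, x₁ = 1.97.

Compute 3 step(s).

f(x) = x² - 2
x₀ = 1.14, x₁ = 1.97

Secant formula: x_{n+1} = x_n - f(x_n)(x_n - x_{n-1})/(f(x_n) - f(x_{n-1}))

Iteration 1:
  f(1.140000) = -0.700400
  f(1.970000) = 1.880900
  x_2 = 1.970000 - 1.880900×(1.970000 - 1.140000)/(1.880900 - (-0.700400))
       = 1.365209
Iteration 2:
  f(1.970000) = 1.880900
  f(1.365209) = -0.136204
  x_3 = 1.365209 - (-0.136204)×(1.365209 - 1.970000)/(-0.136204 - 1.880900)
       = 1.406047
Iteration 3:
  f(1.365209) = -0.136204
  f(1.406047) = -0.023031
  x_4 = 1.406047 - (-0.023031)×(1.406047 - 1.365209)/(-0.023031 - (-0.136204))
       = 1.414358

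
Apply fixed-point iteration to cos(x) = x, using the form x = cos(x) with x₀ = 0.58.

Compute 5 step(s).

Equation: cos(x) = x
Fixed-point form: x = cos(x)
x₀ = 0.58

x_1 = g(0.580000) = 0.836463
x_2 = g(0.836463) = 0.670093
x_3 = g(0.670093) = 0.783764
x_4 = g(0.783764) = 0.708261
x_5 = g(0.708261) = 0.759494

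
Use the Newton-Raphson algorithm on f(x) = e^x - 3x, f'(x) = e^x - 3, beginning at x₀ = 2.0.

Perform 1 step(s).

f(x) = e^x - 3x
f'(x) = e^x - 3
x₀ = 2.0

Newton-Raphson formula: x_{n+1} = x_n - f(x_n)/f'(x_n)

Iteration 1:
  f(2.000000) = 1.389056
  f'(2.000000) = 4.389056
  x_1 = 2.000000 - 1.389056/4.389056 = 1.683518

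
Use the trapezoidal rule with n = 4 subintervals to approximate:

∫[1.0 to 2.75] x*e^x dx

f(x) = x*e^x
a = 1.0, b = 2.75, n = 4
h = (b - a)/n = 0.437500

Trapezoidal rule: (h/2)[f(x₀) + 2f(x₁) + 2f(x₂) + ... + f(xₙ)]

x_0 = 1.0000, f(x_0) = 2.718282, coefficient = 1
x_1 = 1.4375, f(x_1) = 6.052101, coefficient = 2
x_2 = 1.8750, f(x_2) = 12.226536, coefficient = 2
x_3 = 2.3125, f(x_3) = 23.355423, coefficient = 2
x_4 = 2.7500, f(x_4) = 43.017238, coefficient = 1

I ≈ (0.437500/2) × 129.003639 = 28.219546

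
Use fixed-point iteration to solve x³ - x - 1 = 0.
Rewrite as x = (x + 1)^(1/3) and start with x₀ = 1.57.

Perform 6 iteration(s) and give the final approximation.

Equation: x³ - x - 1 = 0
Fixed-point form: x = (x + 1)^(1/3)
x₀ = 1.57

x_1 = g(1.570000) = 1.369760
x_2 = g(1.369760) = 1.333219
x_3 = g(1.333219) = 1.326331
x_4 = g(1.326331) = 1.325024
x_5 = g(1.325024) = 1.324776
x_6 = g(1.324776) = 1.324729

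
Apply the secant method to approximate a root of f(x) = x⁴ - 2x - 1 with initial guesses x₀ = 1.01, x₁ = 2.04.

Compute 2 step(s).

f(x) = x⁴ - 2x - 1
x₀ = 1.01, x₁ = 2.04

Secant formula: x_{n+1} = x_n - f(x_n)(x_n - x_{n-1})/(f(x_n) - f(x_{n-1}))

Iteration 1:
  f(1.010000) = -1.979396
  f(2.040000) = 12.238915
  x_2 = 2.040000 - 12.238915×(2.040000 - 1.010000)/(12.238915 - (-1.979396))
       = 1.153391
Iteration 2:
  f(2.040000) = 12.238915
  f(1.153391) = -1.537055
  x_3 = 1.153391 - (-1.537055)×(1.153391 - 2.040000)/(-1.537055 - 12.238915)
       = 1.252314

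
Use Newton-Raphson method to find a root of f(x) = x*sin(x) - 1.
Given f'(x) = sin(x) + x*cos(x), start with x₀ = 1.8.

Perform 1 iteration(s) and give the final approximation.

f(x) = x*sin(x) - 1
f'(x) = sin(x) + x*cos(x)
x₀ = 1.8

Newton-Raphson formula: x_{n+1} = x_n - f(x_n)/f'(x_n)

Iteration 1:
  f(1.800000) = 0.752926
  f'(1.800000) = 0.564884
  x_1 = 1.800000 - 0.752926/0.564884 = 0.467114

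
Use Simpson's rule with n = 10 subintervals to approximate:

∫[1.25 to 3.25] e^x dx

f(x) = e^x
a = 1.25, b = 3.25, n = 10
h = (b - a)/n = 0.200000

Simpson's rule: (h/3)[f(x₀) + 4f(x₁) + 2f(x₂) + ... + f(xₙ)]

x_0 = 1.2500, f(x_0) = 3.490343, coefficient = 1
x_1 = 1.4500, f(x_1) = 4.263115, coefficient = 4
x_2 = 1.6500, f(x_2) = 5.206980, coefficient = 2
x_3 = 1.8500, f(x_3) = 6.359820, coefficient = 4
x_4 = 2.0500, f(x_4) = 7.767901, coefficient = 2
x_5 = 2.2500, f(x_5) = 9.487736, coefficient = 4
x_6 = 2.4500, f(x_6) = 11.588347, coefficient = 2
x_7 = 2.6500, f(x_7) = 14.154039, coefficient = 4
x_8 = 2.8500, f(x_8) = 17.287782, coefficient = 2
x_9 = 3.0500, f(x_9) = 21.115344, coefficient = 4
x_10 = 3.2500, f(x_10) = 25.790340, coefficient = 1

I ≈ (0.200000/3) × 334.502914 = 22.300194
Exact value: 22.299997
Error: 0.000197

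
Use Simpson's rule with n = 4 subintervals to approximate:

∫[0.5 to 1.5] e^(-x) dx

f(x) = e^(-x)
a = 0.5, b = 1.5, n = 4
h = (b - a)/n = 0.250000

Simpson's rule: (h/3)[f(x₀) + 4f(x₁) + 2f(x₂) + ... + f(xₙ)]

x_0 = 0.5000, f(x_0) = 0.606531, coefficient = 1
x_1 = 0.7500, f(x_1) = 0.472367, coefficient = 4
x_2 = 1.0000, f(x_2) = 0.367879, coefficient = 2
x_3 = 1.2500, f(x_3) = 0.286505, coefficient = 4
x_4 = 1.5000, f(x_4) = 0.223130, coefficient = 1

I ≈ (0.250000/3) × 4.600905 = 0.383409
Exact value: 0.383400
Error: 0.000008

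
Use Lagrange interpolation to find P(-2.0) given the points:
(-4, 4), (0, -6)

Lagrange interpolation formula:
P(x) = Σ yᵢ × Lᵢ(x)
where Lᵢ(x) = Π_{j≠i} (x - xⱼ)/(xᵢ - xⱼ)

L_0(-2.0) = (-2.0 - 0)/(-4 - 0) = 0.500000
L_1(-2.0) = (-2.0 - (-4))/(0 - (-4)) = 0.500000

P(-2.0) = 4×L_0(-2.0) + (-6)×L_1(-2.0)
P(-2.0) = -1.000000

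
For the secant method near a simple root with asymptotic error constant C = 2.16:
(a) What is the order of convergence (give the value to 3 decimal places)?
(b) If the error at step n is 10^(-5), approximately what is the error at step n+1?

(a) Secant method has superlinear convergence with order φ = (1+√5)/2 ≈ 1.618.
    This means |e_{n+1}| ≈ C|e_n|^1.618.

(b) With |e_n| = 10^(-5) and C = 2.16:
    |e_{n+1}| ≈ 2.16 × (10^(-5))^1.618 = 2.16 × 10^(-8.09)

(a) ≈ 1.618 (golden ratio); (b) |e_{n+1}| ≈ 1.755e-08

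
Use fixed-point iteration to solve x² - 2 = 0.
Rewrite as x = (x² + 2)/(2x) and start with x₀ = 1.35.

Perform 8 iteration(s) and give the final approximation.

Equation: x² - 2 = 0
Fixed-point form: x = (x² + 2)/(2x)
x₀ = 1.35

x_1 = g(1.350000) = 1.415741
x_2 = g(1.415741) = 1.414214
x_3 = g(1.414214) = 1.414214
x_4 = g(1.414214) = 1.414214
x_5 = g(1.414214) = 1.414214
x_6 = g(1.414214) = 1.414214
x_7 = g(1.414214) = 1.414214
x_8 = g(1.414214) = 1.414214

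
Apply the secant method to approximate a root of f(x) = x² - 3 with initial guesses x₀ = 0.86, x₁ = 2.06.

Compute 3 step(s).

f(x) = x² - 3
x₀ = 0.86, x₁ = 2.06

Secant formula: x_{n+1} = x_n - f(x_n)(x_n - x_{n-1})/(f(x_n) - f(x_{n-1}))

Iteration 1:
  f(0.860000) = -2.260400
  f(2.060000) = 1.243600
  x_2 = 2.060000 - 1.243600×(2.060000 - 0.860000)/(1.243600 - (-2.260400))
       = 1.634110
Iteration 2:
  f(2.060000) = 1.243600
  f(1.634110) = -0.329686
  x_3 = 1.634110 - (-0.329686)×(1.634110 - 2.060000)/(-0.329686 - 1.243600)
       = 1.723356
Iteration 3:
  f(1.634110) = -0.329686
  f(1.723356) = -0.030044
  x_4 = 1.723356 - (-0.030044)×(1.723356 - 1.634110)/(-0.030044 - (-0.329686))
       = 1.732304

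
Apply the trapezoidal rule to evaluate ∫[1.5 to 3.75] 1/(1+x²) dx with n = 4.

f(x) = 1/(1+x²)
a = 1.5, b = 3.75, n = 4
h = (b - a)/n = 0.562500

Trapezoidal rule: (h/2)[f(x₀) + 2f(x₁) + 2f(x₂) + ... + f(xₙ)]

x_0 = 1.5000, f(x_0) = 0.307692, coefficient = 1
x_1 = 2.0625, f(x_1) = 0.190335, coefficient = 2
x_2 = 2.6250, f(x_2) = 0.126733, coefficient = 2
x_3 = 3.1875, f(x_3) = 0.089604, coefficient = 2
x_4 = 3.7500, f(x_4) = 0.066390, coefficient = 1

I ≈ (0.562500/2) × 1.187426 = 0.333964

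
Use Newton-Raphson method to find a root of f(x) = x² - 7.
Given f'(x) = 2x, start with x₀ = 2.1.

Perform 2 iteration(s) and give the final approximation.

f(x) = x² - 7
f'(x) = 2x
x₀ = 2.1

Newton-Raphson formula: x_{n+1} = x_n - f(x_n)/f'(x_n)

Iteration 1:
  f(2.100000) = -2.590000
  f'(2.100000) = 4.200000
  x_1 = 2.100000 - (-2.590000)/4.200000 = 2.716667
Iteration 2:
  f(2.716667) = 0.380278
  f'(2.716667) = 5.433333
  x_2 = 2.716667 - 0.380278/5.433333 = 2.646677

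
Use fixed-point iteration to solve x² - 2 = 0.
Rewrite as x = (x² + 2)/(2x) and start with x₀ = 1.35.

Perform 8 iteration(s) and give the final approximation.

Equation: x² - 2 = 0
Fixed-point form: x = (x² + 2)/(2x)
x₀ = 1.35

x_1 = g(1.350000) = 1.415741
x_2 = g(1.415741) = 1.414214
x_3 = g(1.414214) = 1.414214
x_4 = g(1.414214) = 1.414214
x_5 = g(1.414214) = 1.414214
x_6 = g(1.414214) = 1.414214
x_7 = g(1.414214) = 1.414214
x_8 = g(1.414214) = 1.414214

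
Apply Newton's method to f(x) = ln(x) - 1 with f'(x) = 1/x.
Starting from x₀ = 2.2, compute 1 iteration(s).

f(x) = ln(x) - 1
f'(x) = 1/x
x₀ = 2.2

Newton-Raphson formula: x_{n+1} = x_n - f(x_n)/f'(x_n)

Iteration 1:
  f(2.200000) = -0.211543
  f'(2.200000) = 0.454545
  x_1 = 2.200000 - (-0.211543)/0.454545 = 2.665394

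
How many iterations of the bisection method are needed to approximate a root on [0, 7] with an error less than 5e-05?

We need (b-a)/2^n ≤ 5e-05
(7 - 0)/2^n ≤ 5e-05
7/2^n ≤ 5e-05
2^n ≥ 140000
n ≥ log₂(140000) = 17.10
n ≥ 18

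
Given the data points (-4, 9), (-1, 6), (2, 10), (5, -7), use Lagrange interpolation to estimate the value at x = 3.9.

Lagrange interpolation formula:
P(x) = Σ yᵢ × Lᵢ(x)
where Lᵢ(x) = Π_{j≠i} (x - xⱼ)/(xᵢ - xⱼ)

L_0(3.9) = (3.9 - (-1))/(-4 - (-1)) × (3.9 - 2)/(-4 - 2) × (3.9 - 5)/(-4 - 5) = 0.063216
L_1(3.9) = (3.9 - (-4))/(-1 - (-4)) × (3.9 - 2)/(-1 - 2) × (3.9 - 5)/(-1 - 5) = -0.305759
L_2(3.9) = (3.9 - (-4))/(2 - (-4)) × (3.9 - (-1))/(2 - (-1)) × (3.9 - 5)/(2 - 5) = 0.788537
L_3(3.9) = (3.9 - (-4))/(5 - (-4)) × (3.9 - (-1))/(5 - (-1)) × (3.9 - 2)/(5 - 2) = 0.454006

P(3.9) = 9×L_0(3.9) + 6×L_1(3.9) + 10×L_2(3.9) + (-7)×L_3(3.9)
P(3.9) = 3.441716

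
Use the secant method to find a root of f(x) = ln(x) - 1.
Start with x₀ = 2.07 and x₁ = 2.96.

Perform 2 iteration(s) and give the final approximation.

f(x) = ln(x) - 1
x₀ = 2.07, x₁ = 2.96

Secant formula: x_{n+1} = x_n - f(x_n)(x_n - x_{n-1})/(f(x_n) - f(x_{n-1}))

Iteration 1:
  f(2.070000) = -0.272451
  f(2.960000) = 0.085189
  x_2 = 2.960000 - 0.085189×(2.960000 - 2.070000)/(0.085189 - (-0.272451))
       = 2.748004
Iteration 2:
  f(2.960000) = 0.085189
  f(2.748004) = 0.010875
  x_3 = 2.748004 - 0.010875×(2.748004 - 2.960000)/(0.010875 - 0.085189)
       = 2.716981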